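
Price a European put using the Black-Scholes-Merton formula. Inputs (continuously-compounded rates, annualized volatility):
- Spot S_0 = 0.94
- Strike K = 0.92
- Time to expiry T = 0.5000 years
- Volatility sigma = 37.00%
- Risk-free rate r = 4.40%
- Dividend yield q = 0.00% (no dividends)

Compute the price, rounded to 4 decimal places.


d1 = (ln(S/K) + (r - q + 0.5*sigma^2) * T) / (sigma * sqrt(T)) = 0.29710412
d2 = d1 - sigma * sqrt(T) = 0.03547461
exp(-rT) = 0.97824024; exp(-qT) = 1.00000000
P = K * exp(-rT) * N(-d2) - S_0 * exp(-qT) * N(-d1)
N(-d1) = 0.38319351; N(-d2) = 0.48585065
P = 0.9200 * 0.97824024 * 0.48585065 - 0.9400 * 1.00000000 * 0.38319351 = 0.0771

Answer: Price = 0.0771


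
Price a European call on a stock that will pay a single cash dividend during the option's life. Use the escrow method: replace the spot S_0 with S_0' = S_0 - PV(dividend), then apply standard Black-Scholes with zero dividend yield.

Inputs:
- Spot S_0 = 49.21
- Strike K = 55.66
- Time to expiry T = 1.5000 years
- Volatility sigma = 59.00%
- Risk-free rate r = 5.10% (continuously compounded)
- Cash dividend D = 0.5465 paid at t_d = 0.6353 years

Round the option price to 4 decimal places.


PV(D) = D * exp(-r * t_d) = 0.5465 * 0.96811897 = 0.52907702
S_0' = S_0 - PV(D) = 49.2100 - 0.52907702 = 48.68092298
d1 = (ln(S_0'/K) + (r + sigma^2/2)*T) / (sigma*sqrt(T)) = 0.28176117
d2 = d1 - sigma*sqrt(T) = -0.44083831
exp(-rT) = 0.92635291
N(d1) = 0.61093668; N(d2) = 0.32966503
C = S_0' * N(d1) - K * exp(-rT) * N(d2) = 48.68092298 * 0.61093668 - 55.6600 * 0.92635291 * 0.32966503 = 12.7432

Answer: Price = 12.7432


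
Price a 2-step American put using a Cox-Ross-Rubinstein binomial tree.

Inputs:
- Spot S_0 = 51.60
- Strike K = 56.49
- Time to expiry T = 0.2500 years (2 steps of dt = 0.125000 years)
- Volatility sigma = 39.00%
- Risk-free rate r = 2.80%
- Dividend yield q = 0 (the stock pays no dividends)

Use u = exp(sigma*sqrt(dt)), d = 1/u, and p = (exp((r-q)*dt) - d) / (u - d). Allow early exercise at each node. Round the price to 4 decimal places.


dt = T/N = 0.125000
u = exp(sigma*sqrt(dt)) = 1.147844; d = 1/u = 0.871198
p = (exp((r-q)*dt) - d) / (u - d) = 0.478257
Discount per step: exp(-r*dt) = 0.996506
Stock lattice S(k, i) with i counting down-moves:
  k=0: S(0,0) = 51.6000
  k=1: S(1,0) = 59.2288; S(1,1) = 44.9538
  k=2: S(2,0) = 67.9854; S(2,1) = 51.6000; S(2,2) = 39.1637
Terminal payoffs V(N, i) = max(K - S_T, 0):
  V(2,0) = 0.000000; V(2,1) = 4.890000; V(2,2) = 17.326311
Backward induction: V(k, i) = exp(-r*dt) * [p * V(k+1, i) + (1-p) * V(k+1, i+1)]; then take max(V_cont, immediate exercise) for American.
  V(1,0) = exp(-r*dt) * [p*0.000000 + (1-p)*4.890000] = 2.542410; exercise = 0.000000; V(1,0) = max -> 2.542410
  V(1,1) = exp(-r*dt) * [p*4.890000 + (1-p)*17.326311] = 11.338806; exercise = 11.536175; V(1,1) = max -> 11.536175
  V(0,0) = exp(-r*dt) * [p*2.542410 + (1-p)*11.536175] = 7.209569; exercise = 4.890000; V(0,0) = max -> 7.209569

Answer: Price = V(0,0) = 7.2096


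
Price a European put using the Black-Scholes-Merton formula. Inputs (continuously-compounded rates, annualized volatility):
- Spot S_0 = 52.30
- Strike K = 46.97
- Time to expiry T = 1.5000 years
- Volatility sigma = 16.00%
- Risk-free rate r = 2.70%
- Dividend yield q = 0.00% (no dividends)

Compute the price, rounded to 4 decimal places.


d1 = (ln(S/K) + (r - q + 0.5*sigma^2) * T) / (sigma * sqrt(T)) = 0.85317397
d2 = d1 - sigma * sqrt(T) = 0.65721479
exp(-rT) = 0.96030916; exp(-qT) = 1.00000000
P = K * exp(-rT) * N(-d2) - S_0 * exp(-qT) * N(-d1)
N(-d1) = 0.19678142; N(-d2) = 0.25552141
P = 46.9700 * 0.96030916 * 0.25552141 - 52.3000 * 1.00000000 * 0.19678142 = 1.2338

Answer: Price = 1.2338


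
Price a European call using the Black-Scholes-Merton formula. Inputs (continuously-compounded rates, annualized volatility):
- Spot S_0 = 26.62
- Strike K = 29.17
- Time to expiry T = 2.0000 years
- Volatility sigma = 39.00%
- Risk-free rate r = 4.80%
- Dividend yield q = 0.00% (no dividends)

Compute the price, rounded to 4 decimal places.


d1 = (ln(S/K) + (r - q + 0.5*sigma^2) * T) / (sigma * sqrt(T)) = 0.28397051
d2 = d1 - sigma * sqrt(T) = -0.26757278
exp(-rT) = 0.90846402; exp(-qT) = 1.00000000
C = S_0 * exp(-qT) * N(d1) - K * exp(-rT) * N(d2)
N(d1) = 0.61178351; N(d2) = 0.39451409
C = 26.6200 * 1.00000000 * 0.61178351 - 29.1700 * 0.90846402 * 0.39451409 = 5.8311

Answer: Price = 5.8311


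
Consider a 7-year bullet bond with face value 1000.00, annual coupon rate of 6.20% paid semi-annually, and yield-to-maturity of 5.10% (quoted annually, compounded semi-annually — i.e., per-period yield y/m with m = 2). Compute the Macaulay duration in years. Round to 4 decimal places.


Answer: Macaulay duration = 5.8276 years

Derivation:
Coupon per period c = face * coupon_rate / m = 31.000000
Periods per year m = 2; per-period yield y/m = 0.025500
Number of cashflows N = 14
Cashflows (t years, CF_t, discount factor 1/(1+y/m)^(m*t), PV):
  t = 0.5000: CF_t = 31.000000, DF = 0.975134, PV = 30.229157
  t = 1.0000: CF_t = 31.000000, DF = 0.950886, PV = 29.477481
  t = 1.5000: CF_t = 31.000000, DF = 0.927242, PV = 28.744496
  t = 2.0000: CF_t = 31.000000, DF = 0.904185, PV = 28.029738
  t = 2.5000: CF_t = 31.000000, DF = 0.881702, PV = 27.332753
  t = 3.0000: CF_t = 31.000000, DF = 0.859777, PV = 26.653099
  t = 3.5000: CF_t = 31.000000, DF = 0.838398, PV = 25.990345
  t = 4.0000: CF_t = 31.000000, DF = 0.817551, PV = 25.344071
  t = 4.5000: CF_t = 31.000000, DF = 0.797222, PV = 24.713867
  t = 5.0000: CF_t = 31.000000, DF = 0.777398, PV = 24.099334
  t = 5.5000: CF_t = 31.000000, DF = 0.758067, PV = 23.500082
  t = 6.0000: CF_t = 31.000000, DF = 0.739217, PV = 22.915731
  t = 6.5000: CF_t = 31.000000, DF = 0.720836, PV = 22.345910
  t = 7.0000: CF_t = 1031.000000, DF = 0.702912, PV = 724.701832
Price P = sum_t PV_t = 1064.077896
Macaulay numerator sum_t t * PV_t:
  t * PV_t at t = 0.5000: 15.114578
  t * PV_t at t = 1.0000: 29.477481
  t * PV_t at t = 1.5000: 43.116744
  t * PV_t at t = 2.0000: 56.059476
  t * PV_t at t = 2.5000: 68.331881
  t * PV_t at t = 3.0000: 79.959296
  t * PV_t at t = 3.5000: 90.966207
  t * PV_t at t = 4.0000: 101.376284
  t * PV_t at t = 4.5000: 111.212403
  t * PV_t at t = 5.0000: 120.496672
  t * PV_t at t = 5.5000: 129.250452
  t * PV_t at t = 6.0000: 137.494387
  t * PV_t at t = 6.5000: 145.248417
  t * PV_t at t = 7.0000: 5072.912827
Macaulay duration D = (sum_t t * PV_t) / P = 6201.017105 / 1064.077896 = 5.827597


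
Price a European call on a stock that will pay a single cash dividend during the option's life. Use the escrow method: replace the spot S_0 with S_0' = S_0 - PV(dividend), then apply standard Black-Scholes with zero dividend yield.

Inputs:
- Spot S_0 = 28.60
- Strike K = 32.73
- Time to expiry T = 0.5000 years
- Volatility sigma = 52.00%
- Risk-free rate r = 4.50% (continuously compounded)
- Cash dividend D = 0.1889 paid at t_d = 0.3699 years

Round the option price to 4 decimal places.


Answer: Price = 2.8381

Derivation:
PV(D) = D * exp(-r * t_d) = 0.1889 * 0.98349227 = 0.18578169
S_0' = S_0 - PV(D) = 28.6000 - 0.18578169 = 28.41421831
d1 = (ln(S_0'/K) + (r + sigma^2/2)*T) / (sigma*sqrt(T)) = -0.13952420
d2 = d1 - sigma*sqrt(T) = -0.50721973
exp(-rT) = 0.97775124
N(d1) = 0.44451797; N(d2) = 0.30600033
C = S_0' * N(d1) - K * exp(-rT) * N(d2) = 28.41421831 * 0.44451797 - 32.7300 * 0.97775124 * 0.30600033 = 2.8381


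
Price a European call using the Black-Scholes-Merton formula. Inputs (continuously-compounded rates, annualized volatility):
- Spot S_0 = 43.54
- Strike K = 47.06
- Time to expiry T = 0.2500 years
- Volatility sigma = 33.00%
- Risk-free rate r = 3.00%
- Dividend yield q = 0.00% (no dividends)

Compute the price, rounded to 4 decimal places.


Answer: Price = 1.6469

Derivation:
d1 = (ln(S/K) + (r - q + 0.5*sigma^2) * T) / (sigma * sqrt(T)) = -0.34321714
d2 = d1 - sigma * sqrt(T) = -0.50821714
exp(-rT) = 0.99252805; exp(-qT) = 1.00000000
C = S_0 * exp(-qT) * N(d1) - K * exp(-rT) * N(d2)
N(d1) = 0.36571756; N(d2) = 0.30565054
C = 43.5400 * 1.00000000 * 0.36571756 - 47.0600 * 0.99252805 * 0.30565054 = 1.6469


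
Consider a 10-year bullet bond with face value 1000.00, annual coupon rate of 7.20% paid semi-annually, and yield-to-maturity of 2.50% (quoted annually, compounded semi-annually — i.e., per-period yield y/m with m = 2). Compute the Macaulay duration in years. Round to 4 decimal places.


Answer: Macaulay duration = 7.7786 years

Derivation:
Coupon per period c = face * coupon_rate / m = 36.000000
Periods per year m = 2; per-period yield y/m = 0.012500
Number of cashflows N = 20
Cashflows (t years, CF_t, discount factor 1/(1+y/m)^(m*t), PV):
  t = 0.5000: CF_t = 36.000000, DF = 0.987654, PV = 35.555556
  t = 1.0000: CF_t = 36.000000, DF = 0.975461, PV = 35.116598
  t = 1.5000: CF_t = 36.000000, DF = 0.963418, PV = 34.683060
  t = 2.0000: CF_t = 36.000000, DF = 0.951524, PV = 34.254874
  t = 2.5000: CF_t = 36.000000, DF = 0.939777, PV = 33.831974
  t = 3.0000: CF_t = 36.000000, DF = 0.928175, PV = 33.414296
  t = 3.5000: CF_t = 36.000000, DF = 0.916716, PV = 33.001773
  t = 4.0000: CF_t = 36.000000, DF = 0.905398, PV = 32.594344
  t = 4.5000: CF_t = 36.000000, DF = 0.894221, PV = 32.191945
  t = 5.0000: CF_t = 36.000000, DF = 0.883181, PV = 31.794513
  t = 5.5000: CF_t = 36.000000, DF = 0.872277, PV = 31.401988
  t = 6.0000: CF_t = 36.000000, DF = 0.861509, PV = 31.014310
  t = 6.5000: CF_t = 36.000000, DF = 0.850873, PV = 30.631417
  t = 7.0000: CF_t = 36.000000, DF = 0.840368, PV = 30.253251
  t = 7.5000: CF_t = 36.000000, DF = 0.829993, PV = 29.879754
  t = 8.0000: CF_t = 36.000000, DF = 0.819746, PV = 29.510868
  t = 8.5000: CF_t = 36.000000, DF = 0.809626, PV = 29.146537
  t = 9.0000: CF_t = 36.000000, DF = 0.799631, PV = 28.786703
  t = 9.5000: CF_t = 36.000000, DF = 0.789759, PV = 28.431312
  t = 10.0000: CF_t = 1036.000000, DF = 0.780009, PV = 808.088856
Price P = sum_t PV_t = 1413.583929
Macaulay numerator sum_t t * PV_t:
  t * PV_t at t = 0.5000: 17.777778
  t * PV_t at t = 1.0000: 35.116598
  t * PV_t at t = 1.5000: 52.024590
  t * PV_t at t = 2.0000: 68.509748
  t * PV_t at t = 2.5000: 84.579936
  t * PV_t at t = 3.0000: 100.242887
  t * PV_t at t = 3.5000: 115.506207
  t * PV_t at t = 4.0000: 130.377376
  t * PV_t at t = 4.5000: 144.863751
  t * PV_t at t = 5.0000: 158.972567
  t * PV_t at t = 5.5000: 172.710937
  t * PV_t at t = 6.0000: 186.085858
  t * PV_t at t = 6.5000: 199.104210
  t * PV_t at t = 7.0000: 211.772759
  t * PV_t at t = 7.5000: 224.098158
  t * PV_t at t = 8.0000: 236.086948
  t * PV_t at t = 8.5000: 247.745563
  t * PV_t at t = 9.0000: 259.080327
  t * PV_t at t = 9.5000: 270.097460
  t * PV_t at t = 10.0000: 8080.888561
Macaulay duration D = (sum_t t * PV_t) / P = 10995.642215 / 1413.583929 = 7.778556


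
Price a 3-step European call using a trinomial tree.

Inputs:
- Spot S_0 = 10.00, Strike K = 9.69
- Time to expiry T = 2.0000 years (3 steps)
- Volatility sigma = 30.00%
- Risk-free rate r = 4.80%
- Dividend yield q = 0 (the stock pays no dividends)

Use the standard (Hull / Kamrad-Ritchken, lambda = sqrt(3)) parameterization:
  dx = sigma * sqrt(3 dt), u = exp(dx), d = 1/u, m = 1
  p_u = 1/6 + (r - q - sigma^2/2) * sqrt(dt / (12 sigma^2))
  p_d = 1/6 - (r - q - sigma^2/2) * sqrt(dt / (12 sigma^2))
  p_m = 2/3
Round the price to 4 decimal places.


dt = T/N = 0.666667; dx = sigma*sqrt(3*dt) = 0.424264
u = exp(dx) = 1.528465; d = 1/u = 0.654251
p_u = 0.169024, p_m = 0.666667, p_d = 0.164310
Discount per step: exp(-r*dt) = 0.968507
Stock lattice S(k, j) with j the centered position index:
  k=0: S(0,+0) = 10.0000
  k=1: S(1,-1) = 6.5425; S(1,+0) = 10.0000; S(1,+1) = 15.2847
  k=2: S(2,-2) = 4.2804; S(2,-1) = 6.5425; S(2,+0) = 10.0000; S(2,+1) = 15.2847; S(2,+2) = 23.3621
  k=3: S(3,-3) = 2.8005; S(3,-2) = 4.2804; S(3,-1) = 6.5425; S(3,+0) = 10.0000; S(3,+1) = 15.2847; S(3,+2) = 23.3621; S(3,+3) = 35.7081
Terminal payoffs V(N, j) = max(S_T - K, 0):
  V(3,-3) = 0.000000; V(3,-2) = 0.000000; V(3,-1) = 0.000000; V(3,+0) = 0.310000; V(3,+1) = 5.594652; V(3,+2) = 13.672057; V(3,+3) = 26.018091
Backward induction: V(k, j) = exp(-r*dt) * [p_u * V(k+1, j+1) + p_m * V(k+1, j) + p_d * V(k+1, j-1)]
  V(2,-2) = exp(-r*dt) * [p_u*0.000000 + p_m*0.000000 + p_d*0.000000] = 0.000000
  V(2,-1) = exp(-r*dt) * [p_u*0.310000 + p_m*0.000000 + p_d*0.000000] = 0.050747
  V(2,+0) = exp(-r*dt) * [p_u*5.594652 + p_m*0.310000 + p_d*0.000000] = 1.116006
  V(2,+1) = exp(-r*dt) * [p_u*13.672057 + p_m*5.594652 + p_d*0.310000] = 5.899760
  V(2,+2) = exp(-r*dt) * [p_u*26.018091 + p_m*13.672057 + p_d*5.594652] = 13.977132
  V(1,-1) = exp(-r*dt) * [p_u*1.116006 + p_m*0.050747 + p_d*0.000000] = 0.215457
  V(1,+0) = exp(-r*dt) * [p_u*5.899760 + p_m*1.116006 + p_d*0.050747] = 1.694442
  V(1,+1) = exp(-r*dt) * [p_u*13.977132 + p_m*5.899760 + p_d*1.116006] = 6.274964
  V(0,+0) = exp(-r*dt) * [p_u*6.274964 + p_m*1.694442 + p_d*0.215457] = 2.155554

Answer: Price = V(0,0) = 2.1556


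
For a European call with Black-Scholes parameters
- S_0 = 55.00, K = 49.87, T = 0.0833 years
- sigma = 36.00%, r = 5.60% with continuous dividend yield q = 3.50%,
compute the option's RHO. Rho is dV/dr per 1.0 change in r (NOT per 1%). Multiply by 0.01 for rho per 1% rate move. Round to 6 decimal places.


d1 = 1.0111493618; d2 = 0.9072471000
phi(d1) = 0.2392730168; exp(-qT) = 0.9970887459; exp(-rT) = 0.9953460633
N(d2) = 0.8178619292
Rho = K*T*exp(-rT)*N(d2) = 49.8700 * 0.0833 * 0.9953460633 * 0.8178619292 = 3.381726

Answer: Rho = 3.381726


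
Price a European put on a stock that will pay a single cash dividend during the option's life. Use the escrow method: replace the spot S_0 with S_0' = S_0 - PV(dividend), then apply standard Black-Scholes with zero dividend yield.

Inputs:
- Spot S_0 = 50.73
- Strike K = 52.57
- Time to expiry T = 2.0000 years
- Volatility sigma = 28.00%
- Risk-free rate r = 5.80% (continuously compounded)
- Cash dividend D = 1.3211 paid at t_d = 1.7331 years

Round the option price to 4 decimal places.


PV(D) = D * exp(-r * t_d) = 1.3211 * 0.90436721 = 1.19475952
S_0' = S_0 - PV(D) = 50.7300 - 1.19475952 = 49.53524048
d1 = (ln(S_0'/K) + (r + sigma^2/2)*T) / (sigma*sqrt(T)) = 0.34077175
d2 = d1 - sigma*sqrt(T) = -0.05520804
exp(-rT) = 0.89047522
N(-d1) = 0.36663771; N(-d2) = 0.52201364
P = K * exp(-rT) * N(-d2) - S_0' * N(-d1) = 52.5700 * 0.89047522 * 0.52201364 - 49.53524048 * 0.36663771 = 6.2752

Answer: Price = 6.2752


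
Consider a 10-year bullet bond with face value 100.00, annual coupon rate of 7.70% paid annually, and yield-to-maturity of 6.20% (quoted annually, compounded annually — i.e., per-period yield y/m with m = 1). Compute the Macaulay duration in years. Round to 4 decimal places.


Coupon per period c = face * coupon_rate / m = 7.700000
Periods per year m = 1; per-period yield y/m = 0.062000
Number of cashflows N = 10
Cashflows (t years, CF_t, discount factor 1/(1+y/m)^(m*t), PV):
  t = 1.0000: CF_t = 7.700000, DF = 0.941620, PV = 7.250471
  t = 2.0000: CF_t = 7.700000, DF = 0.886647, PV = 6.827185
  t = 3.0000: CF_t = 7.700000, DF = 0.834885, PV = 6.428611
  t = 4.0000: CF_t = 7.700000, DF = 0.786144, PV = 6.053306
  t = 5.0000: CF_t = 7.700000, DF = 0.740248, PV = 5.699912
  t = 6.0000: CF_t = 7.700000, DF = 0.697032, PV = 5.367149
  t = 7.0000: CF_t = 7.700000, DF = 0.656339, PV = 5.053812
  t = 8.0000: CF_t = 7.700000, DF = 0.618022, PV = 4.758769
  t = 9.0000: CF_t = 7.700000, DF = 0.581942, PV = 4.480950
  t = 10.0000: CF_t = 107.700000, DF = 0.547968, PV = 59.016104
Price P = sum_t PV_t = 110.936269
Macaulay numerator sum_t t * PV_t:
  t * PV_t at t = 1.0000: 7.250471
  t * PV_t at t = 2.0000: 13.654371
  t * PV_t at t = 3.0000: 19.285834
  t * PV_t at t = 4.0000: 24.213226
  t * PV_t at t = 5.0000: 28.499559
  t * PV_t at t = 6.0000: 32.202892
  t * PV_t at t = 7.0000: 35.376686
  t * PV_t at t = 8.0000: 38.070149
  t * PV_t at t = 9.0000: 40.328548
  t * PV_t at t = 10.0000: 590.161040
Macaulay duration D = (sum_t t * PV_t) / P = 829.042776 / 110.936269 = 7.473145

Answer: Macaulay duration = 7.4731 years


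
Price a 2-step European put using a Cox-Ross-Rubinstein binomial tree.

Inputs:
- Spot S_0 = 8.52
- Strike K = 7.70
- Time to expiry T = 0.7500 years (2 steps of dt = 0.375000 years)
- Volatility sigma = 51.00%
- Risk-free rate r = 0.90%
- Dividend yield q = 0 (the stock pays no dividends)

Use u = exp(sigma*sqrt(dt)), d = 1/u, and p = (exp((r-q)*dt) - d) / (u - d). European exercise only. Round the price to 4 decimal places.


dt = T/N = 0.375000
u = exp(sigma*sqrt(dt)) = 1.366578; d = 1/u = 0.731755
p = (exp((r-q)*dt) - d) / (u - d) = 0.427876
Discount per step: exp(-r*dt) = 0.996631
Stock lattice S(k, i) with i counting down-moves:
  k=0: S(0,0) = 8.5200
  k=1: S(1,0) = 11.6432; S(1,1) = 6.2345
  k=2: S(2,0) = 15.9114; S(2,1) = 8.5200; S(2,2) = 4.5622
Terminal payoffs V(N, i) = max(K - S_T, 0):
  V(2,0) = 0.000000; V(2,1) = 0.000000; V(2,2) = 3.137839
Backward induction: V(k, i) = exp(-r*dt) * [p * V(k+1, i) + (1-p) * V(k+1, i+1)].
  V(1,0) = exp(-r*dt) * [p*0.000000 + (1-p)*0.000000] = 0.000000
  V(1,1) = exp(-r*dt) * [p*0.000000 + (1-p)*3.137839] = 1.789183
  V(0,0) = exp(-r*dt) * [p*0.000000 + (1-p)*1.789183] = 1.020185

Answer: Price = V(0,0) = 1.0202


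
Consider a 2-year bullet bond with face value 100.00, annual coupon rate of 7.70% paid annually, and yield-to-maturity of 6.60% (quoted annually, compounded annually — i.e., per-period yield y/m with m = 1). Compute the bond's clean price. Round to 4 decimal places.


Answer: Price = 101.9999

Derivation:
Coupon per period c = face * coupon_rate / m = 7.700000
Periods per year m = 1; per-period yield y/m = 0.066000
Number of cashflows N = 2
Cashflows (t years, CF_t, discount factor 1/(1+y/m)^(m*t), PV):
  t = 1.0000: CF_t = 7.700000, DF = 0.938086, PV = 7.223265
  t = 2.0000: CF_t = 107.700000, DF = 0.880006, PV = 94.776637
Price P = sum_t PV_t = 101.999901


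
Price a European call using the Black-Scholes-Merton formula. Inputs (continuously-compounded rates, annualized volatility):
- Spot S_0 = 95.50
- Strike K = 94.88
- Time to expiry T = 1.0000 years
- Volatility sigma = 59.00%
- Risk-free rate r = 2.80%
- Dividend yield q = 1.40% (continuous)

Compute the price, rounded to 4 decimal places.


Answer: Price = 22.5955

Derivation:
d1 = (ln(S/K) + (r - q + 0.5*sigma^2) * T) / (sigma * sqrt(T)) = 0.32976833
d2 = d1 - sigma * sqrt(T) = -0.26023167
exp(-rT) = 0.97238837; exp(-qT) = 0.98609754
C = S_0 * exp(-qT) * N(d1) - K * exp(-rT) * N(d2)
N(d1) = 0.62921249; N(d2) = 0.39734254
C = 95.5000 * 0.98609754 * 0.62921249 - 94.8800 * 0.97238837 * 0.39734254 = 22.5955


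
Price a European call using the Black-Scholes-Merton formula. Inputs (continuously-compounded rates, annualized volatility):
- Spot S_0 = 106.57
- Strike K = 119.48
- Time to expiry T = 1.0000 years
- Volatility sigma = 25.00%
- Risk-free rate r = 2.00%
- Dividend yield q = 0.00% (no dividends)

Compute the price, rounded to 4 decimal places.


Answer: Price = 6.6318

Derivation:
d1 = (ln(S/K) + (r - q + 0.5*sigma^2) * T) / (sigma * sqrt(T)) = -0.25238779
d2 = d1 - sigma * sqrt(T) = -0.50238779
exp(-rT) = 0.98019867; exp(-qT) = 1.00000000
C = S_0 * exp(-qT) * N(d1) - K * exp(-rT) * N(d2)
N(d1) = 0.40037067; N(d2) = 0.30769738
C = 106.5700 * 1.00000000 * 0.40037067 - 119.4800 * 0.98019867 * 0.30769738 = 6.6318


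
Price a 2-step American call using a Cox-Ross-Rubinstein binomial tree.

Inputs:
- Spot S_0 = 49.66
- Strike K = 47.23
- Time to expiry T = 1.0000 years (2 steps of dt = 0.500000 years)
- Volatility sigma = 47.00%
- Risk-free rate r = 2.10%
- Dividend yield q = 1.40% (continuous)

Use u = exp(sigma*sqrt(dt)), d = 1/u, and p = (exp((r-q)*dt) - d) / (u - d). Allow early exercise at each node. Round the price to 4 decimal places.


dt = T/N = 0.500000
u = exp(sigma*sqrt(dt)) = 1.394227; d = 1/u = 0.717243
p = (exp((r-q)*dt) - d) / (u - d) = 0.422850
Discount per step: exp(-r*dt) = 0.989555
Stock lattice S(k, i) with i counting down-moves:
  k=0: S(0,0) = 49.6600
  k=1: S(1,0) = 69.2373; S(1,1) = 35.6183
  k=2: S(2,0) = 96.5325; S(2,1) = 49.6600; S(2,2) = 25.5470
Terminal payoffs V(N, i) = max(S_T - K, 0):
  V(2,0) = 49.302540; V(2,1) = 2.430000; V(2,2) = 0.000000
Backward induction: V(k, i) = exp(-r*dt) * [p * V(k+1, i) + (1-p) * V(k+1, i+1)]; then take max(V_cont, immediate exercise) for American.
  V(1,0) = exp(-r*dt) * [p*49.302540 + (1-p)*2.430000] = 22.017668; exercise = 22.007316; V(1,0) = max -> 22.017668
  V(1,1) = exp(-r*dt) * [p*2.430000 + (1-p)*0.000000] = 1.016794; exercise = 0.000000; V(1,1) = max -> 1.016794
  V(0,0) = exp(-r*dt) * [p*22.017668 + (1-p)*1.016794] = 9.793646; exercise = 2.430000; V(0,0) = max -> 9.793646

Answer: Price = V(0,0) = 9.7936


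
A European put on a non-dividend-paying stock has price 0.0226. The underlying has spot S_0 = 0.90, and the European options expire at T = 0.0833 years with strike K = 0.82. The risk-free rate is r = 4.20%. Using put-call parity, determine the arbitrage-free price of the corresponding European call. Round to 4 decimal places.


Answer: Call price = 0.1055

Derivation:
Put-call parity: C - P = S_0 * exp(-qT) - K * exp(-rT).
S_0 * exp(-qT) = 0.9000 * 1.00000000 = 0.90000000
K * exp(-rT) = 0.8200 * 0.99650751 = 0.81713616
C = P + S*exp(-qT) - K*exp(-rT)
C = 0.0226 + 0.90000000 - 0.81713616 = 0.1055


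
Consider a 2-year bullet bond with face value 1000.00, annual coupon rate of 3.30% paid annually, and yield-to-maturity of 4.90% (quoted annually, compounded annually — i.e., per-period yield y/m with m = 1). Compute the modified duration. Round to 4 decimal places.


Coupon per period c = face * coupon_rate / m = 33.000000
Periods per year m = 1; per-period yield y/m = 0.049000
Number of cashflows N = 2
Cashflows (t years, CF_t, discount factor 1/(1+y/m)^(m*t), PV):
  t = 1.0000: CF_t = 33.000000, DF = 0.953289, PV = 31.458532
  t = 2.0000: CF_t = 1033.000000, DF = 0.908760, PV = 938.748693
Price P = sum_t PV_t = 970.207224
First compute Macaulay numerator sum_t t * PV_t:
  t * PV_t at t = 1.0000: 31.458532
  t * PV_t at t = 2.0000: 1877.497385
Macaulay duration D = 1908.955917 / 970.207224 = 1.967575
Modified duration = D / (1 + y/m) = 1.967575 / (1 + 0.049000) = 1.875668

Answer: Modified duration = 1.8757


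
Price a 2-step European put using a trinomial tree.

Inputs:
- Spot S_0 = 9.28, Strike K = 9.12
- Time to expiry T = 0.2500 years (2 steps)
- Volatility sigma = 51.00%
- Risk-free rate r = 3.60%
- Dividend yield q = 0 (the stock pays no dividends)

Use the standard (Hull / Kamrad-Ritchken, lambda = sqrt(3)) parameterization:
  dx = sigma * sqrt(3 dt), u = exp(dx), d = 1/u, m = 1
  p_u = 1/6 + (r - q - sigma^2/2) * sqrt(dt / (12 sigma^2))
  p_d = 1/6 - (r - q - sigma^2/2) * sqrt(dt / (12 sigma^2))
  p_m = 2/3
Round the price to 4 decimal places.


Answer: Price = V(0,0) = 0.7125

Derivation:
dt = T/N = 0.125000; dx = sigma*sqrt(3*dt) = 0.312310
u = exp(dx) = 1.366578; d = 1/u = 0.731755
p_u = 0.147845, p_m = 0.666667, p_d = 0.185488
Discount per step: exp(-r*dt) = 0.995510
Stock lattice S(k, j) with j the centered position index:
  k=0: S(0,+0) = 9.2800
  k=1: S(1,-1) = 6.7907; S(1,+0) = 9.2800; S(1,+1) = 12.6818
  k=2: S(2,-2) = 4.9691; S(2,-1) = 6.7907; S(2,+0) = 9.2800; S(2,+1) = 12.6818; S(2,+2) = 17.3307
Terminal payoffs V(N, j) = max(K - S_T, 0):
  V(2,-2) = 4.150885; V(2,-1) = 2.329316; V(2,+0) = 0.000000; V(2,+1) = 0.000000; V(2,+2) = 0.000000
Backward induction: V(k, j) = exp(-r*dt) * [p_u * V(k+1, j+1) + p_m * V(k+1, j) + p_d * V(k+1, j-1)]
  V(1,-1) = exp(-r*dt) * [p_u*0.000000 + p_m*2.329316 + p_d*4.150885] = 2.312388
  V(1,+0) = exp(-r*dt) * [p_u*0.000000 + p_m*0.000000 + p_d*2.329316] = 0.430121
  V(1,+1) = exp(-r*dt) * [p_u*0.000000 + p_m*0.000000 + p_d*0.000000] = 0.000000
  V(0,+0) = exp(-r*dt) * [p_u*0.000000 + p_m*0.430121 + p_d*2.312388] = 0.712454


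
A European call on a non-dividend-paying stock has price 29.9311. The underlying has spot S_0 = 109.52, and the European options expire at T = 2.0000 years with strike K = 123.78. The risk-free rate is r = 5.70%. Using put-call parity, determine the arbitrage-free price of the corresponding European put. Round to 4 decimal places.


Answer: Put price = 30.8548

Derivation:
Put-call parity: C - P = S_0 * exp(-qT) - K * exp(-rT).
S_0 * exp(-qT) = 109.5200 * 1.00000000 = 109.52000000
K * exp(-rT) = 123.7800 * 0.89225796 = 110.44368978
P = C - S*exp(-qT) + K*exp(-rT)
P = 29.9311 - 109.52000000 + 110.44368978 = 30.8548


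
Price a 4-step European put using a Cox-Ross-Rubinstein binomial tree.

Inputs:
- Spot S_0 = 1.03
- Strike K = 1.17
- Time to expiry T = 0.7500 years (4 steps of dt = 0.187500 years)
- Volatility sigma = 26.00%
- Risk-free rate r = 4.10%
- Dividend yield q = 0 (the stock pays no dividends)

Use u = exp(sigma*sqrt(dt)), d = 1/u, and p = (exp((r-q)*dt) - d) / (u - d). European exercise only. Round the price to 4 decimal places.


Answer: Price = V(0,0) = 0.1628

Derivation:
dt = T/N = 0.187500
u = exp(sigma*sqrt(dt)) = 1.119165; d = 1/u = 0.893523
p = (exp((r-q)*dt) - d) / (u - d) = 0.506085
Discount per step: exp(-r*dt) = 0.992342
Stock lattice S(k, i) with i counting down-moves:
  k=0: S(0,0) = 1.0300
  k=1: S(1,0) = 1.1527; S(1,1) = 0.9203
  k=2: S(2,0) = 1.2901; S(2,1) = 1.0300; S(2,2) = 0.8223
  k=3: S(3,0) = 1.4438; S(3,1) = 1.1527; S(3,2) = 0.9203; S(3,3) = 0.7348
  k=4: S(4,0) = 1.6159; S(4,1) = 1.2901; S(4,2) = 1.0300; S(4,3) = 0.8223; S(4,4) = 0.6565
Terminal payoffs V(N, i) = max(K - S_T, 0):
  V(4,0) = 0.000000; V(4,1) = 0.000000; V(4,2) = 0.140000; V(4,3) = 0.347665; V(4,4) = 0.513462
Backward induction: V(k, i) = exp(-r*dt) * [p * V(k+1, i) + (1-p) * V(k+1, i+1)].
  V(3,0) = exp(-r*dt) * [p*0.000000 + (1-p)*0.000000] = 0.000000
  V(3,1) = exp(-r*dt) * [p*0.000000 + (1-p)*0.140000] = 0.068619
  V(3,2) = exp(-r*dt) * [p*0.140000 + (1-p)*0.347665] = 0.240712
  V(3,3) = exp(-r*dt) * [p*0.347665 + (1-p)*0.513462] = 0.426265
  V(2,0) = exp(-r*dt) * [p*0.000000 + (1-p)*0.068619] = 0.033632
  V(2,1) = exp(-r*dt) * [p*0.068619 + (1-p)*0.240712] = 0.152442
  V(2,2) = exp(-r*dt) * [p*0.240712 + (1-p)*0.426265] = 0.329814
  V(1,0) = exp(-r*dt) * [p*0.033632 + (1-p)*0.152442] = 0.091607
  V(1,1) = exp(-r*dt) * [p*0.152442 + (1-p)*0.329814] = 0.238210
  V(0,0) = exp(-r*dt) * [p*0.091607 + (1-p)*0.238210] = 0.162761


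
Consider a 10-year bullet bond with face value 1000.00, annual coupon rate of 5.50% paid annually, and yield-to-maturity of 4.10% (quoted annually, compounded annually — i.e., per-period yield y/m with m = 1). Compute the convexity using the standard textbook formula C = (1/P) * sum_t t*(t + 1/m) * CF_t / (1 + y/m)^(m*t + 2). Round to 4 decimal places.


Answer: Convexity = 75.7717

Derivation:
Coupon per period c = face * coupon_rate / m = 55.000000
Periods per year m = 1; per-period yield y/m = 0.041000
Number of cashflows N = 10
Cashflows (t years, CF_t, discount factor 1/(1+y/m)^(m*t), PV):
  t = 1.0000: CF_t = 55.000000, DF = 0.960615, PV = 52.833814
  t = 2.0000: CF_t = 55.000000, DF = 0.922781, PV = 50.752943
  t = 3.0000: CF_t = 55.000000, DF = 0.886437, PV = 48.754028
  t = 4.0000: CF_t = 55.000000, DF = 0.851524, PV = 46.833840
  t = 5.0000: CF_t = 55.000000, DF = 0.817987, PV = 44.989280
  t = 6.0000: CF_t = 55.000000, DF = 0.785770, PV = 43.217368
  t = 7.0000: CF_t = 55.000000, DF = 0.754823, PV = 41.515243
  t = 8.0000: CF_t = 55.000000, DF = 0.725094, PV = 39.880156
  t = 9.0000: CF_t = 55.000000, DF = 0.696536, PV = 38.309468
  t = 10.0000: CF_t = 1055.000000, DF = 0.669103, PV = 705.903223
Price P = sum_t PV_t = 1112.989363
Convexity numerator sum_t t*(t + 1/m) * CF_t / (1+y/m)^(m*t + 2):
  t = 1.0000: term = 97.508056
  t = 2.0000: term = 281.003042
  t = 3.0000: term = 539.871359
  t = 4.0000: term = 864.347356
  t = 5.0000: term = 1245.457286
  t = 6.0000: term = 1674.966571
  t = 7.0000: term = 2145.330222
  t = 8.0000: term = 2649.646219
  t = 9.0000: term = 3181.611695
  t = 10.0000: term = 71653.332007
Convexity = (1/P) * sum = 84333.073813 / 1112.989363 = 75.771680


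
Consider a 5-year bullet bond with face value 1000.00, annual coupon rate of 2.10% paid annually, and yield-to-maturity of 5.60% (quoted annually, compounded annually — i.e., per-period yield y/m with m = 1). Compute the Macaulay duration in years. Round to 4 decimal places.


Coupon per period c = face * coupon_rate / m = 21.000000
Periods per year m = 1; per-period yield y/m = 0.056000
Number of cashflows N = 5
Cashflows (t years, CF_t, discount factor 1/(1+y/m)^(m*t), PV):
  t = 1.0000: CF_t = 21.000000, DF = 0.946970, PV = 19.886364
  t = 2.0000: CF_t = 21.000000, DF = 0.896752, PV = 18.831784
  t = 3.0000: CF_t = 21.000000, DF = 0.849197, PV = 17.833129
  t = 4.0000: CF_t = 21.000000, DF = 0.804163, PV = 16.887432
  t = 5.0000: CF_t = 1021.000000, DF = 0.761518, PV = 777.510300
Price P = sum_t PV_t = 850.949008
Macaulay numerator sum_t t * PV_t:
  t * PV_t at t = 1.0000: 19.886364
  t * PV_t at t = 2.0000: 37.663567
  t * PV_t at t = 3.0000: 53.499386
  t * PV_t at t = 4.0000: 67.549729
  t * PV_t at t = 5.0000: 3887.551501
Macaulay duration D = (sum_t t * PV_t) / P = 4066.150547 / 850.949008 = 4.778372

Answer: Macaulay duration = 4.7784 years


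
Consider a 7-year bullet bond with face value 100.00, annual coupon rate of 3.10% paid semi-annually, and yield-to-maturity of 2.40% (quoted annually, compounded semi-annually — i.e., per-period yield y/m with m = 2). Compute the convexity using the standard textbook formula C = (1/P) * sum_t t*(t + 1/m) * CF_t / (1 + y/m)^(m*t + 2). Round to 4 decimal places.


Answer: Convexity = 45.0856

Derivation:
Coupon per period c = face * coupon_rate / m = 1.550000
Periods per year m = 2; per-period yield y/m = 0.012000
Number of cashflows N = 14
Cashflows (t years, CF_t, discount factor 1/(1+y/m)^(m*t), PV):
  t = 0.5000: CF_t = 1.550000, DF = 0.988142, PV = 1.531621
  t = 1.0000: CF_t = 1.550000, DF = 0.976425, PV = 1.513459
  t = 1.5000: CF_t = 1.550000, DF = 0.964847, PV = 1.495513
  t = 2.0000: CF_t = 1.550000, DF = 0.953406, PV = 1.477780
  t = 2.5000: CF_t = 1.550000, DF = 0.942101, PV = 1.460256
  t = 3.0000: CF_t = 1.550000, DF = 0.930930, PV = 1.442941
  t = 3.5000: CF_t = 1.550000, DF = 0.919891, PV = 1.425831
  t = 4.0000: CF_t = 1.550000, DF = 0.908983, PV = 1.408924
  t = 4.5000: CF_t = 1.550000, DF = 0.898205, PV = 1.392217
  t = 5.0000: CF_t = 1.550000, DF = 0.887554, PV = 1.375709
  t = 5.5000: CF_t = 1.550000, DF = 0.877030, PV = 1.359396
  t = 6.0000: CF_t = 1.550000, DF = 0.866630, PV = 1.343277
  t = 6.5000: CF_t = 1.550000, DF = 0.856354, PV = 1.327349
  t = 7.0000: CF_t = 101.550000, DF = 0.846200, PV = 85.931571
Price P = sum_t PV_t = 104.485844
Convexity numerator sum_t t*(t + 1/m) * CF_t / (1+y/m)^(m*t + 2):
  t = 0.5000: term = 0.747756
  t = 1.0000: term = 2.216669
  t = 1.5000: term = 4.380769
  t = 2.0000: term = 7.214706
  t = 2.5000: term = 10.693734
  t = 3.0000: term = 14.793703
  t = 3.5000: term = 19.491045
  t = 4.0000: term = 24.762762
  t = 4.5000: term = 30.586415
  t = 5.0000: term = 36.940115
  t = 5.5000: term = 43.802508
  t = 6.0000: term = 51.152767
  t = 6.5000: term = 58.970581
  t = 7.0000: term = 4405.051915
Convexity = (1/P) * sum = 4710.805445 / 104.485844 = 45.085585


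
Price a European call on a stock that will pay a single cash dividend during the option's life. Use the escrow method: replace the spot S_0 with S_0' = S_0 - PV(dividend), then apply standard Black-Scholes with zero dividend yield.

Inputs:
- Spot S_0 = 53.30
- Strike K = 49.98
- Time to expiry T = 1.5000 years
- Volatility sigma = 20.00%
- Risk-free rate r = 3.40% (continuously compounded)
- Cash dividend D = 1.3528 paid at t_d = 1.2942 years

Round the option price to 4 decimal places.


PV(D) = D * exp(-r * t_d) = 1.3528 * 0.95695128 = 1.29456369
S_0' = S_0 - PV(D) = 53.3000 - 1.29456369 = 52.00543631
d1 = (ln(S_0'/K) + (r + sigma^2/2)*T) / (sigma*sqrt(T)) = 0.49285910
d2 = d1 - sigma*sqrt(T) = 0.24791013
exp(-rT) = 0.95027867
N(d1) = 0.68894393; N(d2) = 0.59789803
C = S_0' * N(d1) - K * exp(-rT) * N(d2) = 52.00543631 * 0.68894393 - 49.9800 * 0.95027867 * 0.59789803 = 7.4317

Answer: Price = 7.4317


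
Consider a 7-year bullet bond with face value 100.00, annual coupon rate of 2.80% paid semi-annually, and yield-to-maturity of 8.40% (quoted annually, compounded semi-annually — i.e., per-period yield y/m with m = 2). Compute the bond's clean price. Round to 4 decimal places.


Answer: Price = 70.8100

Derivation:
Coupon per period c = face * coupon_rate / m = 1.400000
Periods per year m = 2; per-period yield y/m = 0.042000
Number of cashflows N = 14
Cashflows (t years, CF_t, discount factor 1/(1+y/m)^(m*t), PV):
  t = 0.5000: CF_t = 1.400000, DF = 0.959693, PV = 1.343570
  t = 1.0000: CF_t = 1.400000, DF = 0.921010, PV = 1.289415
  t = 1.5000: CF_t = 1.400000, DF = 0.883887, PV = 1.237442
  t = 2.0000: CF_t = 1.400000, DF = 0.848260, PV = 1.187564
  t = 2.5000: CF_t = 1.400000, DF = 0.814069, PV = 1.139697
  t = 3.0000: CF_t = 1.400000, DF = 0.781257, PV = 1.093759
  t = 3.5000: CF_t = 1.400000, DF = 0.749766, PV = 1.049673
  t = 4.0000: CF_t = 1.400000, DF = 0.719545, PV = 1.007364
  t = 4.5000: CF_t = 1.400000, DF = 0.690543, PV = 0.966760
  t = 5.0000: CF_t = 1.400000, DF = 0.662709, PV = 0.927792
  t = 5.5000: CF_t = 1.400000, DF = 0.635997, PV = 0.890396
  t = 6.0000: CF_t = 1.400000, DF = 0.610362, PV = 0.854507
  t = 6.5000: CF_t = 1.400000, DF = 0.585760, PV = 0.820064
  t = 7.0000: CF_t = 101.400000, DF = 0.562150, PV = 57.001973
Price P = sum_t PV_t = 70.809976


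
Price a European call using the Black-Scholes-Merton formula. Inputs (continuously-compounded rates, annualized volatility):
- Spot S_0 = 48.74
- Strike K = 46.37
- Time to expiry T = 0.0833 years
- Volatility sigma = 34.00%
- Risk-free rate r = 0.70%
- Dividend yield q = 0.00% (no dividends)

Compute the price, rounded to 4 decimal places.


d1 = (ln(S/K) + (r - q + 0.5*sigma^2) * T) / (sigma * sqrt(T)) = 0.56298011
d2 = d1 - sigma * sqrt(T) = 0.46485020
exp(-rT) = 0.99941707; exp(-qT) = 1.00000000
C = S_0 * exp(-qT) * N(d1) - K * exp(-rT) * N(d2)
N(d1) = 0.71327579; N(d2) = 0.67898063
C = 48.7400 * 1.00000000 * 0.71327579 - 46.3700 * 0.99941707 * 0.67898063 = 3.2991

Answer: Price = 3.2991


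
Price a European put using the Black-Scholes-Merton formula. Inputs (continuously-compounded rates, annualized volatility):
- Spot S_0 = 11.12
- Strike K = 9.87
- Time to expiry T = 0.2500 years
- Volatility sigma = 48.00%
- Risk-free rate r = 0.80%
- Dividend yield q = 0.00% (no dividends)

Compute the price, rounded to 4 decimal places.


d1 = (ln(S/K) + (r - q + 0.5*sigma^2) * T) / (sigma * sqrt(T)) = 0.62518931
d2 = d1 - sigma * sqrt(T) = 0.38518931
exp(-rT) = 0.99800200; exp(-qT) = 1.00000000
P = K * exp(-rT) * N(-d2) - S_0 * exp(-qT) * N(-d1)
N(-d1) = 0.26592341; N(-d2) = 0.35004858
P = 9.8700 * 0.99800200 * 0.35004858 - 11.1200 * 1.00000000 * 0.26592341 = 0.4910

Answer: Price = 0.4910


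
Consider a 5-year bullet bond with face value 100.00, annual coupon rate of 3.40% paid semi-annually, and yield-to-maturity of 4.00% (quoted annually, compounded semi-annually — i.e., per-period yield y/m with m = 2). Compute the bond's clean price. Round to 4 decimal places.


Answer: Price = 97.3052

Derivation:
Coupon per period c = face * coupon_rate / m = 1.700000
Periods per year m = 2; per-period yield y/m = 0.020000
Number of cashflows N = 10
Cashflows (t years, CF_t, discount factor 1/(1+y/m)^(m*t), PV):
  t = 0.5000: CF_t = 1.700000, DF = 0.980392, PV = 1.666667
  t = 1.0000: CF_t = 1.700000, DF = 0.961169, PV = 1.633987
  t = 1.5000: CF_t = 1.700000, DF = 0.942322, PV = 1.601948
  t = 2.0000: CF_t = 1.700000, DF = 0.923845, PV = 1.570537
  t = 2.5000: CF_t = 1.700000, DF = 0.905731, PV = 1.539742
  t = 3.0000: CF_t = 1.700000, DF = 0.887971, PV = 1.509551
  t = 3.5000: CF_t = 1.700000, DF = 0.870560, PV = 1.479952
  t = 4.0000: CF_t = 1.700000, DF = 0.853490, PV = 1.450934
  t = 4.5000: CF_t = 1.700000, DF = 0.836755, PV = 1.422484
  t = 5.0000: CF_t = 101.700000, DF = 0.820348, PV = 83.429422
Price P = sum_t PV_t = 97.305224


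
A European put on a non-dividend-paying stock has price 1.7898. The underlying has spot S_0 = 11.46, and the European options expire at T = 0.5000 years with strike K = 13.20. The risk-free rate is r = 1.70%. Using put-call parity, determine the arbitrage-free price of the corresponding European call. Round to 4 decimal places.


Answer: Call price = 0.1615

Derivation:
Put-call parity: C - P = S_0 * exp(-qT) - K * exp(-rT).
S_0 * exp(-qT) = 11.4600 * 1.00000000 = 11.46000000
K * exp(-rT) = 13.2000 * 0.99153602 = 13.08827550
C = P + S*exp(-qT) - K*exp(-rT)
C = 1.7898 + 11.46000000 - 13.08827550 = 0.1615


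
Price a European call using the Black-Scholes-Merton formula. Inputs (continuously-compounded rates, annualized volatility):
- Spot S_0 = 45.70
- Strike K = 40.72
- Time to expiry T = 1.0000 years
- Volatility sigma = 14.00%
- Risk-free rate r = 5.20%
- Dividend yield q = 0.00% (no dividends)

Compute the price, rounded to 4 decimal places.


d1 = (ln(S/K) + (r - q + 0.5*sigma^2) * T) / (sigma * sqrt(T)) = 1.26556375
d2 = d1 - sigma * sqrt(T) = 1.12556375
exp(-rT) = 0.94932887; exp(-qT) = 1.00000000
C = S_0 * exp(-qT) * N(d1) - K * exp(-rT) * N(d2)
N(d1) = 0.89716535; N(d2) = 0.86982489
C = 45.7000 * 1.00000000 * 0.89716535 - 40.7200 * 0.94932887 * 0.86982489 = 7.3759

Answer: Price = 7.3759


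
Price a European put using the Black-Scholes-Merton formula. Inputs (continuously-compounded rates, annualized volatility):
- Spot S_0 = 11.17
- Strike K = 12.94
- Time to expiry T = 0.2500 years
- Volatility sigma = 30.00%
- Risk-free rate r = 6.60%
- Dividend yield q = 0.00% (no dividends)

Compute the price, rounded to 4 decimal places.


Answer: Price = 1.7474

Derivation:
d1 = (ln(S/K) + (r - q + 0.5*sigma^2) * T) / (sigma * sqrt(T)) = -0.79561117
d2 = d1 - sigma * sqrt(T) = -0.94561117
exp(-rT) = 0.98363538; exp(-qT) = 1.00000000
P = K * exp(-rT) * N(-d2) - S_0 * exp(-qT) * N(-d1)
N(-d1) = 0.78687096; N(-d2) = 0.82782653
P = 12.9400 * 0.98363538 * 0.82782653 - 11.1700 * 1.00000000 * 0.78687096 = 1.7474


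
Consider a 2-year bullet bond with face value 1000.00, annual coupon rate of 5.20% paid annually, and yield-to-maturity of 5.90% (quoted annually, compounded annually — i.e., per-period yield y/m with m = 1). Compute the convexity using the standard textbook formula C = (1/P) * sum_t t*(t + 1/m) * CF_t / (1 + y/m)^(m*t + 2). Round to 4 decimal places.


Coupon per period c = face * coupon_rate / m = 52.000000
Periods per year m = 1; per-period yield y/m = 0.059000
Number of cashflows N = 2
Cashflows (t years, CF_t, discount factor 1/(1+y/m)^(m*t), PV):
  t = 1.0000: CF_t = 52.000000, DF = 0.944287, PV = 49.102927
  t = 2.0000: CF_t = 1052.000000, DF = 0.891678, PV = 938.045317
Price P = sum_t PV_t = 987.148244
Convexity numerator sum_t t*(t + 1/m) * CF_t / (1+y/m)^(m*t + 2):
  t = 1.0000: term = 87.568006
  t = 2.0000: term = 5018.606558
Convexity = (1/P) * sum = 5106.174564 / 987.148244 = 5.172652

Answer: Convexity = 5.1727


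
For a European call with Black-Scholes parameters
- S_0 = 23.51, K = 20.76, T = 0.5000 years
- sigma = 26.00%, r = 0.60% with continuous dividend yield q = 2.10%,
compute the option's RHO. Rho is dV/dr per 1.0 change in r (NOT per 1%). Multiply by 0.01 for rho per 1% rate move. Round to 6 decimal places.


d1 = 0.7277641130; d2 = 0.5439163499
phi(d1) = 0.3061258965; exp(-qT) = 0.9895549326; exp(-rT) = 0.9970044955
N(d2) = 0.7067504813
Rho = K*T*exp(-rT)*N(d2) = 20.7600 * 0.5000 * 0.9970044955 * 0.7067504813 = 7.314095

Answer: Rho = 7.314095


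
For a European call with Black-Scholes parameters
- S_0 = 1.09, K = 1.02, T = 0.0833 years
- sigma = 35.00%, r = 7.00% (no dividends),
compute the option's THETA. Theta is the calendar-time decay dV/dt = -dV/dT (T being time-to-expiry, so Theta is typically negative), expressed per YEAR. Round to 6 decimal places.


Answer: Theta = -0.249738

Derivation:
d1 = 0.7653057608; d2 = 0.6642896729
phi(d1) = 0.2976654760; exp(-qT) = 1.0000000000; exp(-rT) = 0.9941859673
Theta = -S*exp(-qT)*phi(d1)*sigma/(2*sqrt(T)) - r*K*exp(-rT)*N(d2) + q*S*exp(-qT)*N(d1)
N(d1) = 0.7779552528; N(d2) = 0.7467475353; sqrt(T) = 0.2886173938
Term 1 = -1.0900 * 1.0000000000 * 0.2976654760 * 0.3500 / (2 * 0.2886173938) = -0.1967299642
Term 2 = -0.0700 * 1.0200 * 0.9941859673 * 0.7467475353 = -0.0530077827
Term 3 = 0 (no dividend yield, q = 0)
Theta = -0.1967299642 + (-0.0530077827) + (0.0000000000) = -0.249738
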